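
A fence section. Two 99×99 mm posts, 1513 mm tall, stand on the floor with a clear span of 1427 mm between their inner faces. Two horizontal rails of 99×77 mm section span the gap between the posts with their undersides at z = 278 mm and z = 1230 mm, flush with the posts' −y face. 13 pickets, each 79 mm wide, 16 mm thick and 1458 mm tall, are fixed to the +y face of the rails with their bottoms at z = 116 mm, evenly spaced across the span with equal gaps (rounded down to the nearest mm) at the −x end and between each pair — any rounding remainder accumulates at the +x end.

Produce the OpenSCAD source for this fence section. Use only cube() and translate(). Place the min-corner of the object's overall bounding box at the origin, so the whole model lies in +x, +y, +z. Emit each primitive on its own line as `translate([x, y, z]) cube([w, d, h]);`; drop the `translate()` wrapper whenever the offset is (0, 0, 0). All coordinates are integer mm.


cube([99, 99, 1513]);
translate([1526, 0, 0]) cube([99, 99, 1513]);
translate([99, 0, 278]) cube([1427, 99, 77]);
translate([99, 0, 1230]) cube([1427, 99, 77]);
translate([127, 99, 116]) cube([79, 16, 1458]);
translate([234, 99, 116]) cube([79, 16, 1458]);
translate([341, 99, 116]) cube([79, 16, 1458]);
translate([448, 99, 116]) cube([79, 16, 1458]);
translate([555, 99, 116]) cube([79, 16, 1458]);
translate([662, 99, 116]) cube([79, 16, 1458]);
translate([769, 99, 116]) cube([79, 16, 1458]);
translate([876, 99, 116]) cube([79, 16, 1458]);
translate([983, 99, 116]) cube([79, 16, 1458]);
translate([1090, 99, 116]) cube([79, 16, 1458]);
translate([1197, 99, 116]) cube([79, 16, 1458]);
translate([1304, 99, 116]) cube([79, 16, 1458]);
translate([1411, 99, 116]) cube([79, 16, 1458]);


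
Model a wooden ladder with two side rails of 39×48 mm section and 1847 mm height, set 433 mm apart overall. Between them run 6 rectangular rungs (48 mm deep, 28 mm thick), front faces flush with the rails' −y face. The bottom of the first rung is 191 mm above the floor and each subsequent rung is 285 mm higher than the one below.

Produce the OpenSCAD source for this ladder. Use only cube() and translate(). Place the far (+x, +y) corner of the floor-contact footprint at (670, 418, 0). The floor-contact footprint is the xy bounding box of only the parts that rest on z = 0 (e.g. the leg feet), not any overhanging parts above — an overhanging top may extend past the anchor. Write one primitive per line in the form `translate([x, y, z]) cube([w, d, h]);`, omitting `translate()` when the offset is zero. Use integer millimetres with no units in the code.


translate([237, 370, 0]) cube([39, 48, 1847]);
translate([631, 370, 0]) cube([39, 48, 1847]);
translate([276, 370, 191]) cube([355, 48, 28]);
translate([276, 370, 476]) cube([355, 48, 28]);
translate([276, 370, 761]) cube([355, 48, 28]);
translate([276, 370, 1046]) cube([355, 48, 28]);
translate([276, 370, 1331]) cube([355, 48, 28]);
translate([276, 370, 1616]) cube([355, 48, 28]);


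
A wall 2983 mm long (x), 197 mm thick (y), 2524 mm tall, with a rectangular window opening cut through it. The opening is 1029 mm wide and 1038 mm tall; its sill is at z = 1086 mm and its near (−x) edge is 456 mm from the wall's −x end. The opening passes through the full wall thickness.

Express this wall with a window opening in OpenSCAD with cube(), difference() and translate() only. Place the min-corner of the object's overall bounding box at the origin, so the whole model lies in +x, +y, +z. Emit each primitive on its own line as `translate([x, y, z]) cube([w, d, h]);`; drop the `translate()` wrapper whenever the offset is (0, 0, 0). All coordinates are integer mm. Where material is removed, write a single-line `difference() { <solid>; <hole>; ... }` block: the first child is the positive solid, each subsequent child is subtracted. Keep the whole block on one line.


difference() { cube([2983, 197, 2524]); translate([456, 0, 1086]) cube([1029, 197, 1038]); }


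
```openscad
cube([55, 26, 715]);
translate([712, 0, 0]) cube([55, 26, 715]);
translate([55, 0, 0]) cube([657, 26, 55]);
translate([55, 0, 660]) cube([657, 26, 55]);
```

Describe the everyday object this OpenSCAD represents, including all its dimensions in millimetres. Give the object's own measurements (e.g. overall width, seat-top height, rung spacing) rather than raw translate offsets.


A rectangular picture frame lying in the x–z plane (depth along y). The opening is 657 mm wide (x) by 605 mm tall (z), surrounded by a border 55 mm wide on all four sides. The frame is 26 mm deep and is made of two full-height vertical stiles with two horizontal rails fitted between them.


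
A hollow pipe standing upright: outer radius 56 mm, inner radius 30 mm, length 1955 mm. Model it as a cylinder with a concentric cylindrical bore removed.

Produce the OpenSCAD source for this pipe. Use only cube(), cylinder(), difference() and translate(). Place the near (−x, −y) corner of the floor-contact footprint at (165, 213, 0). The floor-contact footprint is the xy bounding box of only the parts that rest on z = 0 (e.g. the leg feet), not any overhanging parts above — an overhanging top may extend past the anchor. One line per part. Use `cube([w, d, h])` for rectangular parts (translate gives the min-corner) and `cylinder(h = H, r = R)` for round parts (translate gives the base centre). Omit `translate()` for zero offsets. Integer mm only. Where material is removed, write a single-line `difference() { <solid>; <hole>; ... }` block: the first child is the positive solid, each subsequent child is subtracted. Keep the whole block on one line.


difference() { translate([221, 269, 0]) cylinder(h = 1955, r = 56); translate([221, 269, 0]) cylinder(h = 1955, r = 30); }


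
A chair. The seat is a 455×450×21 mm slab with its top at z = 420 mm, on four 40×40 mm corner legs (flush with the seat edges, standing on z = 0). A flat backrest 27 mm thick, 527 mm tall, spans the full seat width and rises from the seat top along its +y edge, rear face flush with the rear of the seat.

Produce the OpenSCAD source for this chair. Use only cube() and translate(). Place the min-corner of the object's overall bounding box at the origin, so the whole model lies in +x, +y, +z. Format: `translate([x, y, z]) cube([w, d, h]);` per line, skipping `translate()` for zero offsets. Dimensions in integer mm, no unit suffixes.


translate([0, 0, 399]) cube([455, 450, 21]);
cube([40, 40, 399]);
translate([415, 0, 0]) cube([40, 40, 399]);
translate([0, 410, 0]) cube([40, 40, 399]);
translate([415, 410, 0]) cube([40, 40, 399]);
translate([0, 423, 420]) cube([455, 27, 527]);


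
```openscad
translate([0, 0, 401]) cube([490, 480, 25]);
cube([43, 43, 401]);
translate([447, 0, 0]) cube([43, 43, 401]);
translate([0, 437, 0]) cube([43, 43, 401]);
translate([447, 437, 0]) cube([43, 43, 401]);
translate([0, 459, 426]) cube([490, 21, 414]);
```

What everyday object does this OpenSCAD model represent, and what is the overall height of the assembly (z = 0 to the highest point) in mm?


A chair. The overall height is 840 mm.

A slab on four corner posts with a tall panel at the back — a chair. The seat slab sits at z = 401 with thickness 25, and the 414 mm backrest starts at the seat top, so the overall height is 401 + 25 + 414 = 840 mm.


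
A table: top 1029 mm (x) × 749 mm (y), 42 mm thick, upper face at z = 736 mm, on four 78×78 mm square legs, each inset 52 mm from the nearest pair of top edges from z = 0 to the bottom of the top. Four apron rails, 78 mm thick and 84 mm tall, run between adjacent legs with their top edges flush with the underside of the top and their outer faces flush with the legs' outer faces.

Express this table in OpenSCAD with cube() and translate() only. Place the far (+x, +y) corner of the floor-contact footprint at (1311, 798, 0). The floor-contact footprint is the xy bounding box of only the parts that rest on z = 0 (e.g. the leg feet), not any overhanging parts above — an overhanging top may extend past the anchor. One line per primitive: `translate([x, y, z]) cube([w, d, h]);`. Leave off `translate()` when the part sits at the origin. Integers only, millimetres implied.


// leg_h = 736 - 42 = 694
// apron z = 694 - 84 = 610
translate([334, 101, 694]) cube([1029, 749, 42]);
translate([386, 153, 0]) cube([78, 78, 694]);
translate([1233, 153, 0]) cube([78, 78, 694]);
translate([386, 720, 0]) cube([78, 78, 694]);
translate([1233, 720, 0]) cube([78, 78, 694]);
translate([464, 153, 610]) cube([769, 78, 84]);
translate([464, 720, 610]) cube([769, 78, 84]);
translate([386, 231, 610]) cube([78, 489, 84]);
translate([1233, 231, 610]) cube([78, 489, 84]);


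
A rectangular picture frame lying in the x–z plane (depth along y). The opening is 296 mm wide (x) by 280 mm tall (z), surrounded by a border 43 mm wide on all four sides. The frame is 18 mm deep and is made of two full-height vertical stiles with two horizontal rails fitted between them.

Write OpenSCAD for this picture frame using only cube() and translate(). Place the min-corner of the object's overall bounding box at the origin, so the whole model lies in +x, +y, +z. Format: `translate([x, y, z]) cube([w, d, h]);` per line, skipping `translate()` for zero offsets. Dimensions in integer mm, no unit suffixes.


cube([43, 18, 366]);
translate([339, 0, 0]) cube([43, 18, 366]);
translate([43, 0, 0]) cube([296, 18, 43]);
translate([43, 0, 323]) cube([296, 18, 43]);


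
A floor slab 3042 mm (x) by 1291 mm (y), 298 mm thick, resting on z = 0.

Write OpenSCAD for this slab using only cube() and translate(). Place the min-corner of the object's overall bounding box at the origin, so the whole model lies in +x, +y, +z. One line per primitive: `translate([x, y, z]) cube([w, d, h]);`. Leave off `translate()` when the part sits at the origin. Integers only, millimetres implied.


cube([3042, 1291, 298]);


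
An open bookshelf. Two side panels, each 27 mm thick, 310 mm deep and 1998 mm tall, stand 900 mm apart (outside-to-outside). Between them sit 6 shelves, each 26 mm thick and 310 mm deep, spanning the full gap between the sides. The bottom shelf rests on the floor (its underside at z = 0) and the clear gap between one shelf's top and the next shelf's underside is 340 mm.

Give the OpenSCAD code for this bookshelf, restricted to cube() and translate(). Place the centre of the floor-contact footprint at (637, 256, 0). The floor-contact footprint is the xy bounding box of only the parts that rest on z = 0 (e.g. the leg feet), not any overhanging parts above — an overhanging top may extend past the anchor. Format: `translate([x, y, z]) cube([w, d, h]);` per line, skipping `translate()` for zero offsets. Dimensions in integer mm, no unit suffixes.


translate([187, 101, 0]) cube([27, 310, 1998]);
translate([1060, 101, 0]) cube([27, 310, 1998]);
translate([214, 101, 0]) cube([846, 310, 26]);
translate([214, 101, 366]) cube([846, 310, 26]);
translate([214, 101, 732]) cube([846, 310, 26]);
translate([214, 101, 1098]) cube([846, 310, 26]);
translate([214, 101, 1464]) cube([846, 310, 26]);
translate([214, 101, 1830]) cube([846, 310, 26]);


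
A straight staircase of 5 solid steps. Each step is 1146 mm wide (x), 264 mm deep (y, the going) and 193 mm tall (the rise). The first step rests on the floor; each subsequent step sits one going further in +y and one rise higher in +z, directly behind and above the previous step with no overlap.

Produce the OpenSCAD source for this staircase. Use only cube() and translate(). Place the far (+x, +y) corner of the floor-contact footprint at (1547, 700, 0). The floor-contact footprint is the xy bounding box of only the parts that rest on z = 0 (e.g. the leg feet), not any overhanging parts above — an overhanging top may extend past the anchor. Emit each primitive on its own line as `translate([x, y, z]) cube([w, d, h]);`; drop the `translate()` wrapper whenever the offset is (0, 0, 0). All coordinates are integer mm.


translate([401, 436, 0]) cube([1146, 264, 193]);
translate([401, 700, 193]) cube([1146, 264, 193]);
translate([401, 964, 386]) cube([1146, 264, 193]);
translate([401, 1228, 579]) cube([1146, 264, 193]);
translate([401, 1492, 772]) cube([1146, 264, 193]);


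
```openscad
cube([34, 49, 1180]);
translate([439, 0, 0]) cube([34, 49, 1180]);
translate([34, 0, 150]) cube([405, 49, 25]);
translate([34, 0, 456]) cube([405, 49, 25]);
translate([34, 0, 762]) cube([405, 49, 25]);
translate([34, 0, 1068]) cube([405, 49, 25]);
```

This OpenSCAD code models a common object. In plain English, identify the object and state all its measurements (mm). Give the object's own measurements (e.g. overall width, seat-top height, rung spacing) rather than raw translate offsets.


A straight ladder. Two 34×49 mm vertical rails, 1180 mm tall, stand 473 mm apart (outside-to-outside) with their front faces coplanar on the −y side. 4 rungs, each 49 mm deep and 25 mm tall, span between the inner faces of the rails, front faces flush with the rails. The lowest rung's underside is at z = 150 mm and rungs are spaced 306 mm apart (underside to underside).


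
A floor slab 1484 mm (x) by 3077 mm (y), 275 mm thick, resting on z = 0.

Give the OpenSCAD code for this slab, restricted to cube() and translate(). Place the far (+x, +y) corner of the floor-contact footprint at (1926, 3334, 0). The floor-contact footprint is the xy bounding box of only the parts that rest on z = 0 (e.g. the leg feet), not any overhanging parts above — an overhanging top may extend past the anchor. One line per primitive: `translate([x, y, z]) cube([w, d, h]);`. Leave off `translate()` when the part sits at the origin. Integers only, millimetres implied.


translate([442, 257, 0]) cube([1484, 3077, 275]);


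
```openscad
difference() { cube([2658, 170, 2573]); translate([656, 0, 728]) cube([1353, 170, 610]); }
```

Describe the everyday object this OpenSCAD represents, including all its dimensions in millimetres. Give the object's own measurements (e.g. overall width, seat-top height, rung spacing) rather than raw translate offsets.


A wall 2658 mm long (x), 170 mm thick (y), 2573 mm tall, with a rectangular window opening cut through it. The opening is 1353 mm wide and 610 mm tall; its sill is at z = 728 mm and its near (−x) edge is 656 mm from the wall's −x end. The opening passes through the full wall thickness.


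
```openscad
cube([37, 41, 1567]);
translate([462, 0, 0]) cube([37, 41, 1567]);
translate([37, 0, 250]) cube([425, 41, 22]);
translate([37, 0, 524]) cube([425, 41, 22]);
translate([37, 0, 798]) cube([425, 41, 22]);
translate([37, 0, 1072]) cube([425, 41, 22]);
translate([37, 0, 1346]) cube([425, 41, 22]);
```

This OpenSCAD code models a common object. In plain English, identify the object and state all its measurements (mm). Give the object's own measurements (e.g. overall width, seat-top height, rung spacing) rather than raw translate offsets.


A straight ladder. Two 37×41 mm vertical rails, 1567 mm tall, stand 499 mm apart (outside-to-outside) with their front faces coplanar on the −y side. 5 rungs, each 41 mm deep and 22 mm tall, span between the inner faces of the rails, front faces flush with the rails. The lowest rung's underside is at z = 250 mm and rungs are spaced 274 mm apart (underside to underside).


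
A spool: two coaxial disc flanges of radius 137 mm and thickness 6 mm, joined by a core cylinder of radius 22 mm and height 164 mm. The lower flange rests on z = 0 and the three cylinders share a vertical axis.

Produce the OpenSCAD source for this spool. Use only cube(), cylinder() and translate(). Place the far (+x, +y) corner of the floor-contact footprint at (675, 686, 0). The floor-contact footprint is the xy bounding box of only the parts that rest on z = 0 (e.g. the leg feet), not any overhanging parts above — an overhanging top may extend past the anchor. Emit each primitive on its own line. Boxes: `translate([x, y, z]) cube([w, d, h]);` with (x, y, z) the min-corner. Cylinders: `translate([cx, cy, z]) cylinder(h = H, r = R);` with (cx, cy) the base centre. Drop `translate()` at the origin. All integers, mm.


translate([538, 549, 0]) cylinder(h = 6, r = 137);
translate([538, 549, 6]) cylinder(h = 164, r = 22);
translate([538, 549, 170]) cylinder(h = 6, r = 137);


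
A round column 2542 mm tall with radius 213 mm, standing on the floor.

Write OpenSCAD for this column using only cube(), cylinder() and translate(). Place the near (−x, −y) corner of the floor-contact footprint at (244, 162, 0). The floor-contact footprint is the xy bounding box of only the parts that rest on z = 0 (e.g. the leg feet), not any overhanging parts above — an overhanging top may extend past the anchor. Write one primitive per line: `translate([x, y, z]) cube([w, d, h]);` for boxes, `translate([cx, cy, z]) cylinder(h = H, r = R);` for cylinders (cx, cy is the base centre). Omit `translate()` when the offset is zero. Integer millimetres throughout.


translate([457, 375, 0]) cylinder(h = 2542, r = 213);


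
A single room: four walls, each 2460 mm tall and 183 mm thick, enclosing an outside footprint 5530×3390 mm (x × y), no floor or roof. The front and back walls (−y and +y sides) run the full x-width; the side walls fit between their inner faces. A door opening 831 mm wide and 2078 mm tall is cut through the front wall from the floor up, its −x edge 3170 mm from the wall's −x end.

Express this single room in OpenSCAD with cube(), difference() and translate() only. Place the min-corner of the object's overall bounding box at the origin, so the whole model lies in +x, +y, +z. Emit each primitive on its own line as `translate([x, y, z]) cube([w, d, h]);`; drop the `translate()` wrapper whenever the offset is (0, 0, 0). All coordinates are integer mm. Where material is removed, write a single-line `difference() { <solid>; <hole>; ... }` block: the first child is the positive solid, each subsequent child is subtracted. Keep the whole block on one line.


difference() { cube([5530, 183, 2460]); translate([3170, 0, 0]) cube([831, 183, 2078]); }
translate([0, 3207, 0]) cube([5530, 183, 2460]);
translate([0, 183, 0]) cube([183, 3024, 2460]);
translate([5347, 183, 0]) cube([183, 3024, 2460]);


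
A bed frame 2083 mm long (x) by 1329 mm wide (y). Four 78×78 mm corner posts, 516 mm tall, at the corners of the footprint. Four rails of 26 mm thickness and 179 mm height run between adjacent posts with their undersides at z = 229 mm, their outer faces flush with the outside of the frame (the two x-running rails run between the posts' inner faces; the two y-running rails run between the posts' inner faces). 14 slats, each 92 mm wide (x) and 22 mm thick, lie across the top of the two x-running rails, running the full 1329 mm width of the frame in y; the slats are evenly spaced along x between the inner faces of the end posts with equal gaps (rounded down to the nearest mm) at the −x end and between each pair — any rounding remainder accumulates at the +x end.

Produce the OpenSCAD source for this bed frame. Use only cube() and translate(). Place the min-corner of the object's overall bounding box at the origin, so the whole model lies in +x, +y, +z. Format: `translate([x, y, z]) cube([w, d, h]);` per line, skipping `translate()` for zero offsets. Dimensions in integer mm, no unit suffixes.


cube([78, 78, 516]);
translate([0, 1251, 0]) cube([78, 78, 516]);
translate([2005, 0, 0]) cube([78, 78, 516]);
translate([2005, 1251, 0]) cube([78, 78, 516]);
translate([78, 0, 229]) cube([1927, 26, 179]);
translate([78, 1303, 229]) cube([1927, 26, 179]);
translate([0, 78, 229]) cube([26, 1173, 179]);
translate([2057, 78, 229]) cube([26, 1173, 179]);
translate([120, 0, 408]) cube([92, 1329, 22]);
translate([254, 0, 408]) cube([92, 1329, 22]);
translate([388, 0, 408]) cube([92, 1329, 22]);
translate([522, 0, 408]) cube([92, 1329, 22]);
translate([656, 0, 408]) cube([92, 1329, 22]);
translate([790, 0, 408]) cube([92, 1329, 22]);
translate([924, 0, 408]) cube([92, 1329, 22]);
translate([1058, 0, 408]) cube([92, 1329, 22]);
translate([1192, 0, 408]) cube([92, 1329, 22]);
translate([1326, 0, 408]) cube([92, 1329, 22]);
translate([1460, 0, 408]) cube([92, 1329, 22]);
translate([1594, 0, 408]) cube([92, 1329, 22]);
translate([1728, 0, 408]) cube([92, 1329, 22]);
translate([1862, 0, 408]) cube([92, 1329, 22]);


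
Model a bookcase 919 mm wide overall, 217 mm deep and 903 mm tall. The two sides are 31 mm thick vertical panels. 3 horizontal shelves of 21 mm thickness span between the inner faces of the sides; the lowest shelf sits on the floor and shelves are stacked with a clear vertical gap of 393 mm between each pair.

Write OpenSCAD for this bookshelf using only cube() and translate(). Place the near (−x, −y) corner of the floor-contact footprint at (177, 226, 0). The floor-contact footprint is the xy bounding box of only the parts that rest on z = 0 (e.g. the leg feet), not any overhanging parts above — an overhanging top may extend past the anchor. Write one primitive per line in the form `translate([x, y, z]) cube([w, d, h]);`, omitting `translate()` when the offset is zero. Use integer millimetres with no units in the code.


translate([177, 226, 0]) cube([31, 217, 903]);
translate([1065, 226, 0]) cube([31, 217, 903]);
translate([208, 226, 0]) cube([857, 217, 21]);
translate([208, 226, 414]) cube([857, 217, 21]);
translate([208, 226, 828]) cube([857, 217, 21]);


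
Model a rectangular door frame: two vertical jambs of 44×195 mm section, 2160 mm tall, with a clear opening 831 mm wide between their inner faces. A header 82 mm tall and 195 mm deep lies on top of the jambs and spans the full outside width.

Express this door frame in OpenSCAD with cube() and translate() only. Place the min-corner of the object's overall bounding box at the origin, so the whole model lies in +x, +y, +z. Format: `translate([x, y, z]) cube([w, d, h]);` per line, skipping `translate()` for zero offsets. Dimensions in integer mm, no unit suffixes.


cube([44, 195, 2160]);
translate([875, 0, 0]) cube([44, 195, 2160]);
translate([0, 0, 2160]) cube([919, 195, 82]);


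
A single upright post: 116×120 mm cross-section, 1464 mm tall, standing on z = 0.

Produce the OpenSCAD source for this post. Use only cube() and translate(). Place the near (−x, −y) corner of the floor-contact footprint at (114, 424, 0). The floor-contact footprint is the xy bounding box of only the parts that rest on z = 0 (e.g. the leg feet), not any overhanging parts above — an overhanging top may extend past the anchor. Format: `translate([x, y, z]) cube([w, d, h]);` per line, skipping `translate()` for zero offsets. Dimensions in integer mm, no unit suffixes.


translate([114, 424, 0]) cube([116, 120, 1464]);


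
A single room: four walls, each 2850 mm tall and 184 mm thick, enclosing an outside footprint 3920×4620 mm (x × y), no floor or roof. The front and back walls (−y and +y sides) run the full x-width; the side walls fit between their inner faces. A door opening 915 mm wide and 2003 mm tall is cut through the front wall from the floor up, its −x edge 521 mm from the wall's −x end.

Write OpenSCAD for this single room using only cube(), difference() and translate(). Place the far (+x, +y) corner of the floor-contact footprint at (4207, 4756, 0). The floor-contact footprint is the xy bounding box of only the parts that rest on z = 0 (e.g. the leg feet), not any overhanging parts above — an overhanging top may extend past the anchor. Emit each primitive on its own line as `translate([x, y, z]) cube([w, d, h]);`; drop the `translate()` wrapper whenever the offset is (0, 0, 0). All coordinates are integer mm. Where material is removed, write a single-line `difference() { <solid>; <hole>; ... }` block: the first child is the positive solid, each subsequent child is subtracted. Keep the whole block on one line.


difference() { translate([287, 136, 0]) cube([3920, 184, 2850]); translate([808, 136, 0]) cube([915, 184, 2003]); }
translate([287, 4572, 0]) cube([3920, 184, 2850]);
translate([287, 320, 0]) cube([184, 4252, 2850]);
translate([4023, 320, 0]) cube([184, 4252, 2850]);


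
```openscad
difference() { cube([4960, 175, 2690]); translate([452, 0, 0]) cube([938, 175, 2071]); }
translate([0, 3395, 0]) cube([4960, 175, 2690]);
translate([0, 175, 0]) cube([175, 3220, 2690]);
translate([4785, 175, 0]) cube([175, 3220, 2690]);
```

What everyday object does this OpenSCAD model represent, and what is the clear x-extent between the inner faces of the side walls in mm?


A single room. The interior width is 4610 mm.

Four walls enclosing a rectangle with a door in the front wall — a room. Outside width 4960 minus two 175 mm walls gives 4610 mm.


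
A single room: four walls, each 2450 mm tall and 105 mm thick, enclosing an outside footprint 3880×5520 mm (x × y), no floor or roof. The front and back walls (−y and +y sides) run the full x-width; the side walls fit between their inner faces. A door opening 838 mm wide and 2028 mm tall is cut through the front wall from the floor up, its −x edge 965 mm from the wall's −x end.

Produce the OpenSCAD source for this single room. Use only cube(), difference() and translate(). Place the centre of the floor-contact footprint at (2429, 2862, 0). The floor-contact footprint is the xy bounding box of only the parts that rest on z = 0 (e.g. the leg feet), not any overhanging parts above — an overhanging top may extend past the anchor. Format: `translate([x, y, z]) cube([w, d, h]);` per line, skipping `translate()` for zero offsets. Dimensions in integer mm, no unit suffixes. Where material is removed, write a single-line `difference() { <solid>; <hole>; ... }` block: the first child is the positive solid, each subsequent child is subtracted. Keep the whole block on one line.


difference() { translate([489, 102, 0]) cube([3880, 105, 2450]); translate([1454, 102, 0]) cube([838, 105, 2028]); }
translate([489, 5517, 0]) cube([3880, 105, 2450]);
translate([489, 207, 0]) cube([105, 5310, 2450]);
translate([4264, 207, 0]) cube([105, 5310, 2450]);


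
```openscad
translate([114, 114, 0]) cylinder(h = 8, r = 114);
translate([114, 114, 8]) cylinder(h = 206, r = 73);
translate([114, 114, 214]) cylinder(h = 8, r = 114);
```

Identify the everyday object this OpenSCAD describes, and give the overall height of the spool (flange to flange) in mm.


A spool. The overall height is 222 mm.

Three coaxial cylinders, large–small–large — a spool. Two 8 mm flanges and a 206 mm core give 8 + 206 + 8 = 222 mm.


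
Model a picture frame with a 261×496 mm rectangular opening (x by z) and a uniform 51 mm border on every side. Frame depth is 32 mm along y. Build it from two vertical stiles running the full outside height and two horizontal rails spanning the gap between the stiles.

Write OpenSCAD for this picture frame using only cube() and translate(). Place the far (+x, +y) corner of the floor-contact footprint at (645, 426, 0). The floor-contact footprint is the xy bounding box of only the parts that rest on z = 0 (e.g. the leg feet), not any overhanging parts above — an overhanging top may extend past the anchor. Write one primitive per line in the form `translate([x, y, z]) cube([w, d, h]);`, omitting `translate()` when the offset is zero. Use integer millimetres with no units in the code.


translate([282, 394, 0]) cube([51, 32, 598]);
translate([594, 394, 0]) cube([51, 32, 598]);
translate([333, 394, 0]) cube([261, 32, 51]);
translate([333, 394, 547]) cube([261, 32, 51]);


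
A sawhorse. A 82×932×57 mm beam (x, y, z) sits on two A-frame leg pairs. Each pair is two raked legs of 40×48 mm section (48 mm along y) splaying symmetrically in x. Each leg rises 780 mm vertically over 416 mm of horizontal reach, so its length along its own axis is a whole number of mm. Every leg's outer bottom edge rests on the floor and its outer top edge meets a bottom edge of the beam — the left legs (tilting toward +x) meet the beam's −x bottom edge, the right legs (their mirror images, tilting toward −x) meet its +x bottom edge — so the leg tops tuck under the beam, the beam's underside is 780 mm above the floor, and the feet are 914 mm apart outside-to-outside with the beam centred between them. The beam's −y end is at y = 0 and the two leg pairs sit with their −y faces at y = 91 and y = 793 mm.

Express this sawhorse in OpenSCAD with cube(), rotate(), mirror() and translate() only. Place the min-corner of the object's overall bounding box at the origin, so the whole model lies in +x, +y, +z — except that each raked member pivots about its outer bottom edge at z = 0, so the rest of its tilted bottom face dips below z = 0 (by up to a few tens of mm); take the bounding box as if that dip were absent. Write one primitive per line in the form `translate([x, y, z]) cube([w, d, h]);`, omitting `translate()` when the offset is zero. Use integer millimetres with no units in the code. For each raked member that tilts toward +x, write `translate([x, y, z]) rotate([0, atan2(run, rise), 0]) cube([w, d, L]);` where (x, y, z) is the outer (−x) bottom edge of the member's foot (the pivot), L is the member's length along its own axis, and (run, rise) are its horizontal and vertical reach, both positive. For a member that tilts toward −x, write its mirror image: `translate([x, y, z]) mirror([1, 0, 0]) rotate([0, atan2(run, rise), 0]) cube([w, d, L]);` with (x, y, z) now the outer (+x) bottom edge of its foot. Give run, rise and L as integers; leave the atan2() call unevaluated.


translate([416, 0, 780]) cube([82, 932, 57]);
translate([0, 91, 0]) rotate([0, atan2(416, 780), 0]) cube([40, 48, 884]);
translate([914, 91, 0]) mirror([1, 0, 0]) rotate([0, atan2(416, 780), 0]) cube([40, 48, 884]);
translate([0, 793, 0]) rotate([0, atan2(416, 780), 0]) cube([40, 48, 884]);
translate([914, 793, 0]) mirror([1, 0, 0]) rotate([0, atan2(416, 780), 0]) cube([40, 48, 884]);


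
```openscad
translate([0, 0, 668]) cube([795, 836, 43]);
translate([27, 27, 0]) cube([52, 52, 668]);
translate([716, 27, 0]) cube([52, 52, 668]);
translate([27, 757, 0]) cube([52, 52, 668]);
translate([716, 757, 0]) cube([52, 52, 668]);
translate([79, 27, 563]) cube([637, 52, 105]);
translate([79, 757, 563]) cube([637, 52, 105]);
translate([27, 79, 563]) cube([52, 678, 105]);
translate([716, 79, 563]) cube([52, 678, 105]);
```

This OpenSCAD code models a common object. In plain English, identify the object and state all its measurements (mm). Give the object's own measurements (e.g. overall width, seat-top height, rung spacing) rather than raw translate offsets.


A rectangular dining table. The top is 795×836×43 mm with its upper surface at z = 711 mm. It stands on four 52×52 mm square legs, each inset 27 mm from the nearest pair of top edges, running from the floor to the underside of the top. Four apron rails, 52 mm thick and 105 mm tall, run between adjacent legs with their top edges flush with the underside of the top and their outer faces flush with the legs' outer faces.


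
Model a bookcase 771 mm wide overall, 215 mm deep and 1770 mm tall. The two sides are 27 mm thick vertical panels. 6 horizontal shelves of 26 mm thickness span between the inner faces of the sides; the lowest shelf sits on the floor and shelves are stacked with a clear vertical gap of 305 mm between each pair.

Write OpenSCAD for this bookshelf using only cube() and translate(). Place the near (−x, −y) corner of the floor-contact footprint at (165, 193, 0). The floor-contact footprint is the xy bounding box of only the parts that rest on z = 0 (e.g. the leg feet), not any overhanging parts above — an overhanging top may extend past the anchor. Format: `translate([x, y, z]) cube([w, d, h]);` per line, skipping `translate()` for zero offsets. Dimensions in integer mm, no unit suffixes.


translate([165, 193, 0]) cube([27, 215, 1770]);
translate([909, 193, 0]) cube([27, 215, 1770]);
translate([192, 193, 0]) cube([717, 215, 26]);
translate([192, 193, 331]) cube([717, 215, 26]);
translate([192, 193, 662]) cube([717, 215, 26]);
translate([192, 193, 993]) cube([717, 215, 26]);
translate([192, 193, 1324]) cube([717, 215, 26]);
translate([192, 193, 1655]) cube([717, 215, 26]);


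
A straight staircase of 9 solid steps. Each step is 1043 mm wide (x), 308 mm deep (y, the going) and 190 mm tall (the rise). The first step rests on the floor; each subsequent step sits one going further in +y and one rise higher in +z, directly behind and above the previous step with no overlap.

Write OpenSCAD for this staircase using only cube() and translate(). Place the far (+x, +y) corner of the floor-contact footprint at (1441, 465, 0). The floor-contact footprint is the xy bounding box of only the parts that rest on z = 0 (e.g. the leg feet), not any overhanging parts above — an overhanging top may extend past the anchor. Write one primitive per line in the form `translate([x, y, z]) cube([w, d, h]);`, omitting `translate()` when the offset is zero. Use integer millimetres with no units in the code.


translate([398, 157, 0]) cube([1043, 308, 190]);
translate([398, 465, 190]) cube([1043, 308, 190]);
translate([398, 773, 380]) cube([1043, 308, 190]);
translate([398, 1081, 570]) cube([1043, 308, 190]);
translate([398, 1389, 760]) cube([1043, 308, 190]);
translate([398, 1697, 950]) cube([1043, 308, 190]);
translate([398, 2005, 1140]) cube([1043, 308, 190]);
translate([398, 2313, 1330]) cube([1043, 308, 190]);
translate([398, 2621, 1520]) cube([1043, 308, 190]);


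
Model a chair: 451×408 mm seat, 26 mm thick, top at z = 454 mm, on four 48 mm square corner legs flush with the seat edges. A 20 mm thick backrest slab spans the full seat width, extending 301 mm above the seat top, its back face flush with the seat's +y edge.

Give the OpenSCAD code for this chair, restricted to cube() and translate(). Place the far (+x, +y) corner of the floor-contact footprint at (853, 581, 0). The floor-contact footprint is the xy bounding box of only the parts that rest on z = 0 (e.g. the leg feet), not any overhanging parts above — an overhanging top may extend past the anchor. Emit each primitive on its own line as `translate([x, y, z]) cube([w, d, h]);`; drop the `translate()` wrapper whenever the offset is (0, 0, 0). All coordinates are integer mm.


// leg_h = 454 - 26 = 428
translate([402, 173, 428]) cube([451, 408, 26]);
translate([402, 173, 0]) cube([48, 48, 428]);
translate([805, 173, 0]) cube([48, 48, 428]);
translate([402, 533, 0]) cube([48, 48, 428]);
translate([805, 533, 0]) cube([48, 48, 428]);
translate([402, 561, 454]) cube([451, 20, 301]);


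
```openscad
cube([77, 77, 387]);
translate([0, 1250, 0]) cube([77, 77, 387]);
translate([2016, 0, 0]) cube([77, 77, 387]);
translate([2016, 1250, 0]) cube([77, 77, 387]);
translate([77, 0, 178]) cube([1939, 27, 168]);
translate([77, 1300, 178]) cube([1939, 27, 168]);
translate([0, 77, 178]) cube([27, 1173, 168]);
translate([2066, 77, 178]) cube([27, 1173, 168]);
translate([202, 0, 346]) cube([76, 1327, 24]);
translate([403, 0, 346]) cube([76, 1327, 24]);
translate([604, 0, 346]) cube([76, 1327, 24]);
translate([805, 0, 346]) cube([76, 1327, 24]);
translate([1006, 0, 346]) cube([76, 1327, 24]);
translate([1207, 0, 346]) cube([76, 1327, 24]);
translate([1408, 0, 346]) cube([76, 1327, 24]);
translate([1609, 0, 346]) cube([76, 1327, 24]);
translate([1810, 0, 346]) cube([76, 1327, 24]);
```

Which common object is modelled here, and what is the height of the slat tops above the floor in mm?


A bed frame. The slat-top height is 370 mm.

Four posts, four rails, and a row of slats — a bed frame. Slats sit on the rails at z = 178 + 168 = 346; with slat thickness 24, the top is 370 mm.


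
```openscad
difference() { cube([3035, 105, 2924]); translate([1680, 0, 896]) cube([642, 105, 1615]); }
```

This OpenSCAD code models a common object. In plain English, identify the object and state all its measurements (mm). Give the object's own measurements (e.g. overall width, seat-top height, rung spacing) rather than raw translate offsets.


A wall 3035 mm long (x), 105 mm thick (y), 2924 mm tall, with a rectangular window opening cut through it. The opening is 642 mm wide and 1615 mm tall; its sill is at z = 896 mm and its near (−x) edge is 1680 mm from the wall's −x end. The opening passes through the full wall thickness.


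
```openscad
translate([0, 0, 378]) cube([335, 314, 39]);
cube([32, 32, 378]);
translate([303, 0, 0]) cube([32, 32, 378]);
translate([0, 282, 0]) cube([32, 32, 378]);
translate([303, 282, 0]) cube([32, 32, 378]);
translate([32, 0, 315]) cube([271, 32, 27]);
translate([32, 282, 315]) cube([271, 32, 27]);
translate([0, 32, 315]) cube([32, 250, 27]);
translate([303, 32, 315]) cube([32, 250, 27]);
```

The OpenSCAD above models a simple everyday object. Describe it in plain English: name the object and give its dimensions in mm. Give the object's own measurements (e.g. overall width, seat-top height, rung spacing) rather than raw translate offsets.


A four-legged stool. The seat is a 335×314×39 mm slab whose top surface is at z = 417 mm; four square legs, each 32×32 mm in cross-section, run from the floor (z = 0) to the underside of the seat, each flush with a corner of the seat. Four stretchers, 32 mm wide and 27 mm tall, connect adjacent legs with their undersides at z = 315 mm, each running between the inner faces of the legs it joins and aligned with the legs' outer faces on the other axis.


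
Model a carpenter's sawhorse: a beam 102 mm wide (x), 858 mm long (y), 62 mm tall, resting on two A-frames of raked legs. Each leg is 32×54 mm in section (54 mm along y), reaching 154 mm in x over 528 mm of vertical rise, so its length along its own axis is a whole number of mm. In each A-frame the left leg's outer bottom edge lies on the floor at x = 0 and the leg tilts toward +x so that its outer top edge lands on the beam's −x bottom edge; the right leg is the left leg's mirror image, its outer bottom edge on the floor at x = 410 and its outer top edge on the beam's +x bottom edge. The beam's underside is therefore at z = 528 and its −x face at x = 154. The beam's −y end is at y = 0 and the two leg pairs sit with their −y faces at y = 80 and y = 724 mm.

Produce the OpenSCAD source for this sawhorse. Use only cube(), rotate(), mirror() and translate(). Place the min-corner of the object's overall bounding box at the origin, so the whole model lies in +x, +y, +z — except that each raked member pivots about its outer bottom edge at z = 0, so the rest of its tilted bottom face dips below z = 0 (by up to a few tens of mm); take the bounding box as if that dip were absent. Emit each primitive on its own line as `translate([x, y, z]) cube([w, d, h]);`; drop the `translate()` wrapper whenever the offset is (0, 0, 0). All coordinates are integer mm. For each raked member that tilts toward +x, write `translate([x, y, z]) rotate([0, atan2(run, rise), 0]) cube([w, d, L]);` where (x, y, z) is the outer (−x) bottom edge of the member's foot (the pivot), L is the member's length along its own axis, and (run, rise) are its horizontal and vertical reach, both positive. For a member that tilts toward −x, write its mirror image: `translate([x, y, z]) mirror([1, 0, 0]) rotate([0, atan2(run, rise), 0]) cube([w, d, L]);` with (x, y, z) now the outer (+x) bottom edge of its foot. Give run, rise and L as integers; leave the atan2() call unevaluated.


// leg length = √(154² + 528²) = 550
// right-leg outer foot x = 2·154 + 102 = 410
// beam min-corner = (154, 0, 528)
translate([154, 0, 528]) cube([102, 858, 62]);
translate([0, 80, 0]) rotate([0, atan2(154, 528), 0]) cube([32, 54, 550]);
translate([410, 80, 0]) mirror([1, 0, 0]) rotate([0, atan2(154, 528), 0]) cube([32, 54, 550]);
translate([0, 724, 0]) rotate([0, atan2(154, 528), 0]) cube([32, 54, 550]);
translate([410, 724, 0]) mirror([1, 0, 0]) rotate([0, atan2(154, 528), 0]) cube([32, 54, 550]);


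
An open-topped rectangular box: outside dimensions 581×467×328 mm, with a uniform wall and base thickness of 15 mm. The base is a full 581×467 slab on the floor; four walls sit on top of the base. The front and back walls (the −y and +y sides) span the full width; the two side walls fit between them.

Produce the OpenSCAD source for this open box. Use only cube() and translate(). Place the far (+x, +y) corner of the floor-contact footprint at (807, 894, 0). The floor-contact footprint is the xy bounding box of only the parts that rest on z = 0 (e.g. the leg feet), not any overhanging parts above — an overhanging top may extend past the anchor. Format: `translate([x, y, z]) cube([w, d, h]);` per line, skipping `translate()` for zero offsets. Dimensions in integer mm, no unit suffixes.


translate([226, 427, 0]) cube([581, 467, 15]);
translate([226, 427, 15]) cube([581, 15, 313]);
translate([226, 879, 15]) cube([581, 15, 313]);
translate([226, 442, 15]) cube([15, 437, 313]);
translate([792, 442, 15]) cube([15, 437, 313]);
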